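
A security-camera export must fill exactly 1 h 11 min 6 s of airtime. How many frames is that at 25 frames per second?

1 h 11 min 6 s = 4266 s.
Frames = 4266 × 25 = 106650.

106650 frames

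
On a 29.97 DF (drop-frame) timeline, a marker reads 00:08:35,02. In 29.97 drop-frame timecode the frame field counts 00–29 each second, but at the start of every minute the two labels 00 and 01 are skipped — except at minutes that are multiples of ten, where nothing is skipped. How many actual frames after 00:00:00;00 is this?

15436

Complete 10-minute blocks: 0, each 17982 frames → 0.
Remaining 8 whole minutes in the current block: 1800 + 7 × 1798 = 14386 frames.
Within the current minute: 35 × 30 + 2 − 2 = 1050 (labels ;00/;01 skipped at this minute). Total = 0 + 14386 + 1050 = 15436.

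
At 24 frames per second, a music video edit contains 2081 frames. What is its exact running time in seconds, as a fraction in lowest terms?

2081/24 seconds

Running time = 2081 ÷ (24) = 2081 × 1/24 = 2081/24 s.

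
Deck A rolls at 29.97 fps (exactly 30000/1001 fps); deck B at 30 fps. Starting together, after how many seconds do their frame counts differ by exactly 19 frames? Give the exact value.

The gap grows by |30 − 30000/1001| = 30/1001 frames per second.
Time for a 19-frame gap: 19 ÷ (30/1001) = 19019/30 s.

19019/30 seconds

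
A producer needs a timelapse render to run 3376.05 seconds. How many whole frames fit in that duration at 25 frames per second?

84401 frames

Frames = 3376.05 × 25 = 337605/4 ≈ 84401.2500.
Complete frames: 84401.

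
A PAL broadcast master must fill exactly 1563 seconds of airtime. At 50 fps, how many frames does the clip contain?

Frames = 1563 × 50 = 78150.

78150 frames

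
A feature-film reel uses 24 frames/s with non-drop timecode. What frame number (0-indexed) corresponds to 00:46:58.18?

67650

Total seconds to the label: (0 × 3600 + 46 × 60 + 58) = 2818.
Frame index = 2818 × 24 + 18 = 67650.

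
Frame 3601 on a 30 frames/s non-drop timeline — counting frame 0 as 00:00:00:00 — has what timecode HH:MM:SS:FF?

3601 ÷ 30 = 120 full seconds, remainder 1 frame.
120 s = 0 h 2 min 0 s.
Timecode: 00:02:00:01.

00:02:00:01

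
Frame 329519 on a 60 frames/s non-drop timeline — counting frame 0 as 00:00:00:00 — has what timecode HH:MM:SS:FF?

01:31:31:59

329519 ÷ 60 = 5491 full seconds, remainder 59 frames.
5491 s = 1 h 31 min 31 s.
Timecode: 01:31:31:59.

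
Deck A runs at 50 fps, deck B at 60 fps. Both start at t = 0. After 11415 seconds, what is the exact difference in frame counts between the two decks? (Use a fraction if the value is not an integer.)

A emits 50 × 11415 = 570750 frames; B emits 60 × 11415 = 684900.
Difference = 114150 frames; B is ahead of A.

114150 frames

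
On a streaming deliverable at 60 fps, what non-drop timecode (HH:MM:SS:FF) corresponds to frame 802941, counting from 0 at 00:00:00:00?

802941 ÷ 60 = 13382 full seconds, remainder 21 frames.
13382 s = 3 h 43 min 2 s.
Timecode: 03:43:02:21.

03:43:02:21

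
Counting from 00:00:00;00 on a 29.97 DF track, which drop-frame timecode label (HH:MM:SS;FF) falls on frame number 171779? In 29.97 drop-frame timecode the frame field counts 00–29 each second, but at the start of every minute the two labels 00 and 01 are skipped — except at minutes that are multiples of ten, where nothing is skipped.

Ten DF minutes hold 17982 frames, so frame 171779 lies in block 9 (frames 161838–179819) with 9941 frames into that block.
The block's first minute is 1800 frames and the rest 1798 each; 9941 frames reaches minute 5, so 9 × 18 + 5 × 2 = 172 labels have been skipped so far.
Adding those back, label number 171779 + 172 = 171951 at 30 labels/s is 5731 s + 21 f = 1 h 35 min 31 s frame 21, i.e. 01:35:31;21.

01:35:31;21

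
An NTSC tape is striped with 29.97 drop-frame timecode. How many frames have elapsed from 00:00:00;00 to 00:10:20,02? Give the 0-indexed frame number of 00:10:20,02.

18584

Complete 10-minute blocks: 1, each 17982 frames → 17982.
Remaining 0 whole minutes in the current block: 0 frames.
Within the current minute: 20 × 30 + 2 = 602. Total = 17982 + 0 + 602 = 18584.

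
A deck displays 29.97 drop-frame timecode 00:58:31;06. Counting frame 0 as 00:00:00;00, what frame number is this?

105230

Complete 10-minute blocks: 5, each 17982 frames → 89910.
Remaining 8 whole minutes in the current block: 1800 + 7 × 1798 = 14386 frames.
Within the current minute: 31 × 30 + 6 − 2 = 934 (labels ;00/;01 skipped at this minute). Total = 89910 + 14386 + 934 = 105230.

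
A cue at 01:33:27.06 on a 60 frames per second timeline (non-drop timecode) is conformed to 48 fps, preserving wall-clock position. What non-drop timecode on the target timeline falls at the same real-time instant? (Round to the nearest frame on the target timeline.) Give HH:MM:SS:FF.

01:33:27:05

Source frame index: (1×3600 + 33×60 + 27) × 60 + 6 = 336426.
Real time: 336426 / (60) = 56071/10 s.
Target frame: (56071/10) × (48) = 1345704/5 ≈ 269140.800 → 269141.
At 48 labels/s: frame 269141 → 01:33:27:05.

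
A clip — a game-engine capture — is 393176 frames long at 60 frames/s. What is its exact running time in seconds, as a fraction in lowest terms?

Running time = 393176 ÷ (60) = 393176 × 1/60 = 98294/15 s.

98294/15 seconds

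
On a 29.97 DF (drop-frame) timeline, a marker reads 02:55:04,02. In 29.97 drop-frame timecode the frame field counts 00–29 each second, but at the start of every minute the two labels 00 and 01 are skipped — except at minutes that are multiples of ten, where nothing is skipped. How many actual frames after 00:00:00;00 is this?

Complete 10-minute blocks: 17, each 17982 frames → 305694.
Remaining 5 whole minutes in the current block: 1800 + 4 × 1798 = 8992 frames.
Within the current minute: 4 × 30 + 2 − 2 = 120 (labels ;00/;01 skipped at this minute). Total = 305694 + 8992 + 120 = 314806.

314806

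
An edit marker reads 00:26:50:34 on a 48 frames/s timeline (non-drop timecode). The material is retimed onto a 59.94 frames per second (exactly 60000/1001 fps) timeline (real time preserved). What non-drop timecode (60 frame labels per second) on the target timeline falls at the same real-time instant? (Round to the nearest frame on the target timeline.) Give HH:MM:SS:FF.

Source frame index: (0×3600 + 26×60 + 50) × 48 + 34 = 77314.
Real time: 77314 / (48) = 38657/24 s.
Target frame: (38657/24) × (60000/1001) = 96642500/1001 ≈ 96545.954 → 96546.
At 60 labels/s: frame 96546 → 00:26:49:06.

00:26:49:06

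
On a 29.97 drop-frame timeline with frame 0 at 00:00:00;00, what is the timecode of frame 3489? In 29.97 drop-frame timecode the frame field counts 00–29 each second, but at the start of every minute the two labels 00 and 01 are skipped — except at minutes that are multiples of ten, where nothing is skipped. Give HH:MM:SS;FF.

00:01:56;11

Ten DF minutes hold 17982 frames, so frame 3489 lies in block 0 (frames 0–17981) with 3489 frames into that block.
The block's first minute is 1800 frames and the rest 1798 each; 3489 frames reaches minute 1, so 0 × 18 + 1 × 2 = 2 labels have been skipped so far.
Adding those back, label number 3489 + 2 = 3491 at 30 labels/s is 116 s + 11 f = 0 h 1 min 56 s frame 11, i.e. 00:01:56;11.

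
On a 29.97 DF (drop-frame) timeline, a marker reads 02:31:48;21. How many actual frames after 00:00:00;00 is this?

As if non-drop at 30 labels/s: (2 × 3600 + 31 × 60 + 48) × 30 + 21 = 273261.
Minute boundaries passed: 151; those not divisible by 10: 151 − 15 = 136; dropped labels = 2 × 136 = 272.
Actual frame index = 273261 − 272 = 272989.

272989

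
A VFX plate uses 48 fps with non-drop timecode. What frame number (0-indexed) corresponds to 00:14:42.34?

Total seconds to the label: (0 × 3600 + 14 × 60 + 42) = 882.
Frame index = 882 × 48 + 34 = 42370.

42370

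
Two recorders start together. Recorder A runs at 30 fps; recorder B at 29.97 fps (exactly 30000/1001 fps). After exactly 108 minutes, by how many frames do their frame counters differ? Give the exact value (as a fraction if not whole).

194400/1001 frames

108 min = 6480 s.
A emits 30 × 6480 = 194400 frames; B emits 30000/1001 × 6480 = 194400000/1001.
Difference = 194400/1001 frames (≈ 194.2058); B is behind A.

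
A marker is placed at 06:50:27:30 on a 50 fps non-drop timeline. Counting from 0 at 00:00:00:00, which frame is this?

Total seconds to the label: (6 × 3600 + 50 × 60 + 27) = 24627.
Frame index = 24627 × 50 + 30 = 1231380.

1231380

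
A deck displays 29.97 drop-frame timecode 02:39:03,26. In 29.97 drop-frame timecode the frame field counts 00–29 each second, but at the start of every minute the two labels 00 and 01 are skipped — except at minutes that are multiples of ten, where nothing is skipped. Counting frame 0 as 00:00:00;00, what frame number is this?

As if non-drop at 30 labels/s: (2 × 3600 + 39 × 60 + 3) × 30 + 26 = 286316.
Minute boundaries passed: 159; those not divisible by 10: 159 − 15 = 144; dropped labels = 2 × 144 = 288.
Actual frame index = 286316 − 288 = 286028.

286028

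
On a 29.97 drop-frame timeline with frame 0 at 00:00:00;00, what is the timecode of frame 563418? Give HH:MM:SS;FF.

05:13:19;12

Ten DF minutes hold 17982 frames, so frame 563418 lies in block 31 (frames 557442–575423) with 5976 frames into that block.
The block's first minute is 1800 frames and the rest 1798 each; 5976 frames reaches minute 3, so 31 × 18 + 3 × 2 = 564 labels have been skipped so far.
Adding those back, label number 563418 + 564 = 563982 at 30 labels/s is 18799 s + 12 f = 5 h 13 min 19 s frame 12, i.e. 05:13:19;12.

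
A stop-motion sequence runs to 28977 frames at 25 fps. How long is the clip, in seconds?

Running time = 28977 / (25) = 1159.08 s.

1159.08 seconds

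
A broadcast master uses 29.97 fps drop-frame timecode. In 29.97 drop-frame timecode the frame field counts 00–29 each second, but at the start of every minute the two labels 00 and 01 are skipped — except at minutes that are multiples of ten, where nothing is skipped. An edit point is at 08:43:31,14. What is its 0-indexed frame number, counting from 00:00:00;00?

As if non-drop at 30 labels/s: (8 × 3600 + 43 × 60 + 31) × 30 + 14 = 942344.
Minute boundaries passed: 523; those not divisible by 10: 523 − 52 = 471; dropped labels = 2 × 471 = 942.
Actual frame index = 942344 − 942 = 941402.

941402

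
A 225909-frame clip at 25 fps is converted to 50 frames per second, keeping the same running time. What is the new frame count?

Frames at target rate = 225909 × (50) / (25) = 451818.

451818 frames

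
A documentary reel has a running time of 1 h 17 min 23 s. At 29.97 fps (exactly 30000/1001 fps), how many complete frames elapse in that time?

139150 frames

1 h 17 min 23 s = 4643 s.
Frames = 4643 × 30000/1001 = 139290000/1001 ≈ 139150.8492.
Complete frames: 139150.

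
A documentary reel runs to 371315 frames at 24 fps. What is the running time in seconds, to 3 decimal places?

Running time = 371315 × 1/24 = 371315/24 s ≈ 15471.458 s.

15471.458 seconds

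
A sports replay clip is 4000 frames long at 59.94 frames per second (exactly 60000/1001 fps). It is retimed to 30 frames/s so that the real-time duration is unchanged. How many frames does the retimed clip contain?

2002 frames

Target frames = source frames × (target rate / source rate) = 4000 × (30)/(60000/1001) = 4000 × 1001/2000 = 2002.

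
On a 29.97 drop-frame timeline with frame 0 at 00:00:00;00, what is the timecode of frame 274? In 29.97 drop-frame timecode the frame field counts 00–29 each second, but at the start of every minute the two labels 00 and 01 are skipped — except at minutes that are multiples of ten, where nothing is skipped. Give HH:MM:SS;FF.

00:00:09;04

Ten DF minutes hold 17982 frames, so frame 274 lies in block 0 (frames 0–17981) with 274 frames into that block.
The block's first minute is 1800 frames and the rest 1798 each; 274 frames reaches minute 0, so 0 × 18 + 0 × 2 = 0 labels have been skipped so far.
Adding those back, label number 274 + 0 = 274 at 30 labels/s is 9 s + 4 f = 0 h 0 min 9 s frame 4, i.e. 00:00:09;04.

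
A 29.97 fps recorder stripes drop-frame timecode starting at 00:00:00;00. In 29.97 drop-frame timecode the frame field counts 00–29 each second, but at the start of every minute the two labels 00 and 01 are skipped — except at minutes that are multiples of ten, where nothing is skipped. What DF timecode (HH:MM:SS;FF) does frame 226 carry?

Each 10-minute DF block holds 10 × 60 × 30 − 9 × 2 = 17982 frames. 226 ÷ 17982 → 0 full blocks, remainder 226.
Within the partial block the first minute is 1800 frames and each further minute 1798, so 0 further minute boundaries passed. Total skipped labels = 18 × 0 + 2 × 0 = 0.
Non-drop label index = 226 + 0 = 226; at 30 labels/s that is 00:00:07:16, i.e. DF 00:00:07;16.

00:00:07;16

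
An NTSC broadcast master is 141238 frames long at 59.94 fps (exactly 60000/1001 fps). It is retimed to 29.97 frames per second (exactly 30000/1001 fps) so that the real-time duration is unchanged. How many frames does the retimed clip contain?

Target frames = source frames × (target rate / source rate) = 141238 × (30000/1001)/(60000/1001) = 141238 × 1/2 = 70619.

70619 frames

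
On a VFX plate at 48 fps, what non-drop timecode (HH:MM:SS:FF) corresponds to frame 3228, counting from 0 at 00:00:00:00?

00:01:07:12

3228 ÷ 48 = 67 full seconds, remainder 12 frames.
67 s = 0 h 1 min 7 s.
Timecode: 00:01:07:12.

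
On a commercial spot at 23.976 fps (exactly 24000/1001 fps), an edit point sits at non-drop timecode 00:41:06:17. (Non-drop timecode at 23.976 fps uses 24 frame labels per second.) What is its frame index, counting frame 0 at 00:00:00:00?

frame 59201

Total seconds to the label: (0 × 3600 + 41 × 60 + 6) = 2466.
Frame index = 2466 × 24 + 17 = 59201.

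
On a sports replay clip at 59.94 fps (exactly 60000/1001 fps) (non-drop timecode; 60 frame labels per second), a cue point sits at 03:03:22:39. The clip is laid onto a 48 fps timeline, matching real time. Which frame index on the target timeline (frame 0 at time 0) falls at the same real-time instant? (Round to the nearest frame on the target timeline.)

Source frame index: (3×3600 + 3×60 + 22) × 60 + 39 = 660159.
Real time: 660159 / (60000/1001) = 220273053/20000 s.
Target frame: (220273053/20000) × (48) = 660819159/1250 ≈ 528655.327 → 528655.

frame 528655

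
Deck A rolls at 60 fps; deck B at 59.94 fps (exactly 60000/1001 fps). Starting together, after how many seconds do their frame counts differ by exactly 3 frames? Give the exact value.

50.05 seconds

The gap grows by |60000/1001 − 60| = 60/1001 frames per second.
Time for a 3-frame gap: 3 ÷ (60/1001) = 50.05 s.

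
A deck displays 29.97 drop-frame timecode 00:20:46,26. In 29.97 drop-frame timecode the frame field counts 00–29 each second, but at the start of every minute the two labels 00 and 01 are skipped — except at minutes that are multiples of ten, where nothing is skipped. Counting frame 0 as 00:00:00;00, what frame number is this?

37370

As if non-drop at 30 labels/s: (0 × 3600 + 20 × 60 + 46) × 30 + 26 = 37406.
Minute boundaries passed: 20; those not divisible by 10: 20 − 2 = 18; dropped labels = 2 × 18 = 36.
Actual frame index = 37406 − 36 = 37370.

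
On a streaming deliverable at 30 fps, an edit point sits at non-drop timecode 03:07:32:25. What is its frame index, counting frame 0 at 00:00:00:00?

Total seconds to the label: (3 × 3600 + 7 × 60 + 32) = 11252.
Frame index = 11252 × 30 + 25 = 337585.

frame 337585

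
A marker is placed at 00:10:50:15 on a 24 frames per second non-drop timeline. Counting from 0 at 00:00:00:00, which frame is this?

15615

Total seconds to the label: (0 × 3600 + 10 × 60 + 50) = 650.
Frame index = 650 × 24 + 15 = 15615.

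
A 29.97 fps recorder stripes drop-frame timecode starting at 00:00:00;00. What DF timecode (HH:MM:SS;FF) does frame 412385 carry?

03:49:19;29

Each 10-minute DF block holds 10 × 60 × 30 − 9 × 2 = 17982 frames. 412385 ÷ 17982 → 22 full blocks, remainder 16781.
Within the partial block the first minute is 1800 frames and each further minute 1798, so 9 further minute boundaries passed. Total skipped labels = 18 × 22 + 2 × 9 = 414.
Non-drop label index = 412385 + 414 = 412799; at 30 labels/s that is 03:49:19:29, i.e. DF 03:49:19;29.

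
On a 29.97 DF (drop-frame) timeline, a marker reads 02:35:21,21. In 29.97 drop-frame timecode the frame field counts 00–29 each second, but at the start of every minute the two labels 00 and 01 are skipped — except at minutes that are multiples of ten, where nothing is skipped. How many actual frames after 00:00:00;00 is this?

279371

Complete 10-minute blocks: 15, each 17982 frames → 269730.
Remaining 5 whole minutes in the current block: 1800 + 4 × 1798 = 8992 frames.
Within the current minute: 21 × 30 + 21 − 2 = 649 (labels ;00/;01 skipped at this minute). Total = 269730 + 8992 + 649 = 279371.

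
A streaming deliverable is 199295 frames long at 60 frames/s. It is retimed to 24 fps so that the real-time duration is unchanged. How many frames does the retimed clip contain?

79718 frames

Target frames = source frames × (target rate / source rate) = 199295 × (24)/(60) = 199295 × 2/5 = 79718.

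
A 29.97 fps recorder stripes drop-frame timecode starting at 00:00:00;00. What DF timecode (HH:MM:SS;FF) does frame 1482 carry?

Ten DF minutes hold 17982 frames, so frame 1482 lies in block 0 (frames 0–17981) with 1482 frames into that block.
The block's first minute is 1800 frames and the rest 1798 each; 1482 frames reaches minute 0, so 0 × 18 + 0 × 2 = 0 labels have been skipped so far.
Adding those back, label number 1482 + 0 = 1482 at 30 labels/s is 49 s + 12 f = 0 h 0 min 49 s frame 12, i.e. 00:00:49;12.

00:00:49;12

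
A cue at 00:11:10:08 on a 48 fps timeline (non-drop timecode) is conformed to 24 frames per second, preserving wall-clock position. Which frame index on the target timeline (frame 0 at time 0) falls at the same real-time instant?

frame 16084

Source frame index: (0×3600 + 11×60 + 10) × 48 + 8 = 32168.
Real time: 32168 / (48) = 4021/6 s.
Target frame: (4021/6) × (24) = 16084.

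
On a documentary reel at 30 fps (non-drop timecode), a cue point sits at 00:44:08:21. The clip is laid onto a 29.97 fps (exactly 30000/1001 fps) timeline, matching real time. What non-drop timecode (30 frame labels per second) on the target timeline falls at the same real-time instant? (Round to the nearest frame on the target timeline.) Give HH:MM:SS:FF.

Source frame index: (0×3600 + 44×60 + 8) × 30 + 21 = 79461.
Real time: 79461 / (30) = 26487/10 s.
Target frame: (26487/10) × (30000/1001) = 79461000/1001 ≈ 79381.618 → 79382.
At 30 labels/s: frame 79382 → 00:44:06:02.

00:44:06:02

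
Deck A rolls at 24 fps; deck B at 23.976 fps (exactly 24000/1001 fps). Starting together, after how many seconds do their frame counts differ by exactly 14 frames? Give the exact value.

7007/12 seconds

The gap grows by |24000/1001 − 24| = 24/1001 frames per second.
Time for a 14-frame gap: 14 ÷ (24/1001) = 7007/12 s.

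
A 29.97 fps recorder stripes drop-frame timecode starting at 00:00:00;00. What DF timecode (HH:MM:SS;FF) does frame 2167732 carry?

20:05:30;02

Each 10-minute DF block holds 10 × 60 × 30 − 9 × 2 = 17982 frames. 2167732 ÷ 17982 → 120 full blocks, remainder 9892.
Within the partial block the first minute is 1800 frames and each further minute 1798, so 5 further minute boundaries passed. Total skipped labels = 18 × 120 + 2 × 5 = 2170.
Non-drop label index = 2167732 + 2170 = 2169902; at 30 labels/s that is 20:05:30:02, i.e. DF 20:05:30;02.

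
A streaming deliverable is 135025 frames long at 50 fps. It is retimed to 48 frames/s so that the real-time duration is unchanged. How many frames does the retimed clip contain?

129624 frames

Target frames = source frames × (target rate / source rate) = 135025 × (48)/(50) = 135025 × 24/25 = 129624.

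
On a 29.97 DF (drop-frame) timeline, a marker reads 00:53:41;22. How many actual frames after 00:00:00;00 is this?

As if non-drop at 30 labels/s: (0 × 3600 + 53 × 60 + 41) × 30 + 22 = 96652.
Minute boundaries passed: 53; those not divisible by 10: 53 − 5 = 48; dropped labels = 2 × 48 = 96.
Actual frame index = 96652 − 96 = 96556.

96556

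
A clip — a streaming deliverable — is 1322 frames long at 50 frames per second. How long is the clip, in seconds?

Running time = 1322 / (50) = 26.44 s.

26.44 seconds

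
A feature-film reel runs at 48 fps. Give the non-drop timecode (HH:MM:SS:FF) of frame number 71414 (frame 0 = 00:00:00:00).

00:24:47:38

71414 ÷ 48 = 1487 full seconds, remainder 38 frames.
1487 s = 0 h 24 min 47 s.
Timecode: 00:24:47:38.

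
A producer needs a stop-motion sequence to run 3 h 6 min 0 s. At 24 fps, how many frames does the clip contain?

3 h 6 min 0 s = 11160 s.
Frames = 11160 × 24 = 267840.

267840 frames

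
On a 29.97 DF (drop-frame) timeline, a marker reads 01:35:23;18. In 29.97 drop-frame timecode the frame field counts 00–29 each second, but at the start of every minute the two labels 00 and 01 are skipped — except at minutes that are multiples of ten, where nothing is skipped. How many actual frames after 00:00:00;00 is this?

Complete 10-minute blocks: 9, each 17982 frames → 161838.
Remaining 5 whole minutes in the current block: 1800 + 4 × 1798 = 8992 frames.
Within the current minute: 23 × 30 + 18 − 2 = 706 (labels ;00/;01 skipped at this minute). Total = 161838 + 8992 + 706 = 171536.

171536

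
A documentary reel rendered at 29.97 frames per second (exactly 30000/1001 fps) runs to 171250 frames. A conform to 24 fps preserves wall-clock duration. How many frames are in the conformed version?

137137 frames

Target frames = source frames × (target rate / source rate) = 171250 × (24)/(30000/1001) = 171250 × 1001/1250 = 137137.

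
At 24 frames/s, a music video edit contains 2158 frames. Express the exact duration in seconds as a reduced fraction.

Running time = 2158 ÷ (24) = 2158 × 1/24 = 1079/12 s.

1079/12 seconds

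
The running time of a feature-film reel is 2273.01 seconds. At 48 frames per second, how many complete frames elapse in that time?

Frames = 2273.01 × 48 = 2727612/25 ≈ 109104.4800.
Complete frames: 109104.

109104 frames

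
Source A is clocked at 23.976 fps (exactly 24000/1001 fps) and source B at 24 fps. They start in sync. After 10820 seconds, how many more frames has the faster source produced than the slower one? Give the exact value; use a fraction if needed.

259680/1001 frames

A emits 24000/1001 × 10820 = 259680000/1001 frames; B emits 24 × 10820 = 259680.
Difference = 259680/1001 frames (≈ 259.4206); B is ahead of A.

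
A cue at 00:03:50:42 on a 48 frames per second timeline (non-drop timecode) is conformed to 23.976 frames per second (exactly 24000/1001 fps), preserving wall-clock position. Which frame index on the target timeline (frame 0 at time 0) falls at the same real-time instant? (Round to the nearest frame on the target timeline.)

Source frame index: (0×3600 + 3×60 + 50) × 48 + 42 = 11082.
Real time: 11082 / (48) = 1847/8 s.
Target frame: (1847/8) × (24000/1001) = 5541000/1001 ≈ 5535.465 → 5535.

frame 5535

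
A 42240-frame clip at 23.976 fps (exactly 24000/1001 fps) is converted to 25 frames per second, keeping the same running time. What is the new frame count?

Target frames = source frames × (target rate / source rate) = 42240 × (25)/(24000/1001) = 42240 × 1001/960 = 44044.

44044 frames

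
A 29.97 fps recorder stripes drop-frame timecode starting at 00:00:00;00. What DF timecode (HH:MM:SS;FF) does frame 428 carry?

00:00:14;08

Each 10-minute DF block holds 10 × 60 × 30 − 9 × 2 = 17982 frames. 428 ÷ 17982 → 0 full blocks, remainder 428.
Within the partial block the first minute is 1800 frames and each further minute 1798, so 0 further minute boundaries passed. Total skipped labels = 18 × 0 + 2 × 0 = 0.
Non-drop label index = 428 + 0 = 428; at 30 labels/s that is 00:00:14:08, i.e. DF 00:00:14;08.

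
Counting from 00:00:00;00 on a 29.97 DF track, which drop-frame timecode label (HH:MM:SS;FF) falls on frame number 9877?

00:05:29;17

Ten DF minutes hold 17982 frames, so frame 9877 lies in block 0 (frames 0–17981) with 9877 frames into that block.
The block's first minute is 1800 frames and the rest 1798 each; 9877 frames reaches minute 5, so 0 × 18 + 5 × 2 = 10 labels have been skipped so far.
Adding those back, label number 9877 + 10 = 9887 at 30 labels/s is 329 s + 17 f = 0 h 5 min 29 s frame 17, i.e. 00:05:29;17.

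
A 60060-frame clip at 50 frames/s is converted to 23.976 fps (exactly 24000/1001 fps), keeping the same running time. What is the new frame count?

Target frames = source frames × (target rate / source rate) = 60060 × (24000/1001)/(50) = 60060 × 480/1001 = 28800.

28800 frames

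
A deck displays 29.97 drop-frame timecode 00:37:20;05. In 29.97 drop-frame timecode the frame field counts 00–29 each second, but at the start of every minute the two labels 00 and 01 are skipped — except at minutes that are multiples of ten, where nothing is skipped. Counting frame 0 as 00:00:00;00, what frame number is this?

67137

As if non-drop at 30 labels/s: (0 × 3600 + 37 × 60 + 20) × 30 + 5 = 67205.
Minute boundaries passed: 37; those not divisible by 10: 37 − 3 = 34; dropped labels = 2 × 34 = 68.
Actual frame index = 67205 − 68 = 67137.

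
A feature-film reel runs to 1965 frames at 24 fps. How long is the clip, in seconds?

81.875 seconds

Running time = 1965 / (24) = 81.875 s.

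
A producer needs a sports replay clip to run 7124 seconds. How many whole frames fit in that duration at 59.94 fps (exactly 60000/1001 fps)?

Frames = 7124 × 60000/1001 = 32880000/77 ≈ 427012.9870.
Complete frames: 427012.

427012 frames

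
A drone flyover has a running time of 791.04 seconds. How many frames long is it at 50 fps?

39552 frames

Frames = 791.04 × 50 = 39552.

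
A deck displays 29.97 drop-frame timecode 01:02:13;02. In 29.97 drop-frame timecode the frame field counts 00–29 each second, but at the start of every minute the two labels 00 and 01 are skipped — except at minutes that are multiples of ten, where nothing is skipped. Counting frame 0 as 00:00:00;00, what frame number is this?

Complete 10-minute blocks: 6, each 17982 frames → 107892.
Remaining 2 whole minutes in the current block: 1800 + 1 × 1798 = 3598 frames.
Within the current minute: 13 × 30 + 2 − 2 = 390 (labels ;00/;01 skipped at this minute). Total = 107892 + 3598 + 390 = 111880.

111880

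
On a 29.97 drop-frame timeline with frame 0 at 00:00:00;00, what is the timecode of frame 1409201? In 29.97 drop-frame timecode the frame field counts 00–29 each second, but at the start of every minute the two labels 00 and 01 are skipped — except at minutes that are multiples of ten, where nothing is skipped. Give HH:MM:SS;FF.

13:03:40;11

Ten DF minutes hold 17982 frames, so frame 1409201 lies in block 78 (frames 1402596–1420577) with 6605 frames into that block.
The block's first minute is 1800 frames and the rest 1798 each; 6605 frames reaches minute 3, so 78 × 18 + 3 × 2 = 1410 labels have been skipped so far.
Adding those back, label number 1409201 + 1410 = 1410611 at 30 labels/s is 47020 s + 11 f = 13 h 3 min 40 s frame 11, i.e. 13:03:40;11.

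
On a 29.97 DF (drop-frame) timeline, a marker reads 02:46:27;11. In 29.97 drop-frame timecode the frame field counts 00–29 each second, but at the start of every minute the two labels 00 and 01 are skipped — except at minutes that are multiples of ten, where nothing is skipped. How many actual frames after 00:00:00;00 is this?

299321

As if non-drop at 30 labels/s: (2 × 3600 + 46 × 60 + 27) × 30 + 11 = 299621.
Minute boundaries passed: 166; those not divisible by 10: 166 − 16 = 150; dropped labels = 2 × 150 = 300.
Actual frame index = 299621 − 300 = 299321.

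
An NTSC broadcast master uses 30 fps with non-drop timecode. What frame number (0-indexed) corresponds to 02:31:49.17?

273287

Total seconds to the label: (2 × 3600 + 31 × 60 + 49) = 9109.
Frame index = 9109 × 30 + 17 = 273287.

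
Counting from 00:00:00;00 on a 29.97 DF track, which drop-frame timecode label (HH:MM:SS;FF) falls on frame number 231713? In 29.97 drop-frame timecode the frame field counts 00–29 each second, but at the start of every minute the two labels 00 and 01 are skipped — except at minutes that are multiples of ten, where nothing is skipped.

02:08:51;15

Ten DF minutes hold 17982 frames, so frame 231713 lies in block 12 (frames 215784–233765) with 15929 frames into that block.
The block's first minute is 1800 frames and the rest 1798 each; 15929 frames reaches minute 8, so 12 × 18 + 8 × 2 = 232 labels have been skipped so far.
Adding those back, label number 231713 + 232 = 231945 at 30 labels/s is 7731 s + 15 f = 2 h 8 min 51 s frame 15, i.e. 02:08:51;15.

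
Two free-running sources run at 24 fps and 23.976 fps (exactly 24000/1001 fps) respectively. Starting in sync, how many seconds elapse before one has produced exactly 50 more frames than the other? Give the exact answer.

25025/12 seconds

The gap grows by |24000/1001 − 24| = 24/1001 frames per second.
Time for a 50-frame gap: 50 ÷ (24/1001) = 25025/12 s.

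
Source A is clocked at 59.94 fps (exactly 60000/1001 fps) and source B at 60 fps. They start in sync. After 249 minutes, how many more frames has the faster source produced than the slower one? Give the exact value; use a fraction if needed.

249 min = 14940 s.
A emits 60000/1001 × 14940 = 896400000/1001 frames; B emits 60 × 14940 = 896400.
Difference = 896400/1001 frames (≈ 895.5045); B is ahead of A.

896400/1001 frames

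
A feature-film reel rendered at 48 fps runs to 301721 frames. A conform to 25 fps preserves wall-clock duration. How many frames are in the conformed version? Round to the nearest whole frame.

Frames at target rate = 301721 × (25) / (48) = 7543025/48 ≈ 157146.354.
Nearest whole frame: 157146.

157146 frames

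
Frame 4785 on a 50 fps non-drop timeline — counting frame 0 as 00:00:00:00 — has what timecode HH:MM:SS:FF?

4785 ÷ 50 = 95 full seconds, remainder 35 frames.
95 s = 0 h 1 min 35 s.
Timecode: 00:01:35:35.

00:01:35:35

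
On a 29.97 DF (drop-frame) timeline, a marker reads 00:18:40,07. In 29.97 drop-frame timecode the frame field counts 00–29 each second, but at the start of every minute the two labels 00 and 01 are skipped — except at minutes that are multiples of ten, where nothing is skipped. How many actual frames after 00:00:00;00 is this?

33573

As if non-drop at 30 labels/s: (0 × 3600 + 18 × 60 + 40) × 30 + 7 = 33607.
Minute boundaries passed: 18; those not divisible by 10: 18 − 1 = 17; dropped labels = 2 × 17 = 34.
Actual frame index = 33607 − 34 = 33573.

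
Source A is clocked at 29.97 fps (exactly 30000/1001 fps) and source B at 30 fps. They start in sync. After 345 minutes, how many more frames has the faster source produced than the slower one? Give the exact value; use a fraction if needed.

345 min = 20700 s.
A emits 30000/1001 × 20700 = 621000000/1001 frames; B emits 30 × 20700 = 621000.
Difference = 621000/1001 frames (≈ 620.3796); B is ahead of A.

621000/1001 frames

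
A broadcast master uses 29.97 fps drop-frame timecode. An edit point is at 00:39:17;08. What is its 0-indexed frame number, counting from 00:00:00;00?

As if non-drop at 30 labels/s: (0 × 3600 + 39 × 60 + 17) × 30 + 8 = 70718.
Minute boundaries passed: 39; those not divisible by 10: 39 − 3 = 36; dropped labels = 2 × 36 = 72.
Actual frame index = 70718 − 72 = 70646.

70646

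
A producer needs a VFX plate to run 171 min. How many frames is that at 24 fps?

171 min = 10260 s.
Frames = 10260 × 24 = 246240.

246240 frames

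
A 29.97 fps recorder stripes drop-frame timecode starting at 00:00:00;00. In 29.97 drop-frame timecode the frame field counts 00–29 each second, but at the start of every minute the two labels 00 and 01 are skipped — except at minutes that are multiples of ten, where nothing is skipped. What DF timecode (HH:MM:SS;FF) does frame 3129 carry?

Ten DF minutes hold 17982 frames, so frame 3129 lies in block 0 (frames 0–17981) with 3129 frames into that block.
The block's first minute is 1800 frames and the rest 1798 each; 3129 frames reaches minute 1, so 0 × 18 + 1 × 2 = 2 labels have been skipped so far.
Adding those back, label number 3129 + 2 = 3131 at 30 labels/s is 104 s + 11 f = 0 h 1 min 44 s frame 11, i.e. 00:01:44;11.

00:01:44;11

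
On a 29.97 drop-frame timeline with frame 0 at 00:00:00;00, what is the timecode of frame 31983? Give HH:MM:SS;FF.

00:17:47;05

Each 10-minute DF block holds 10 × 60 × 30 − 9 × 2 = 17982 frames. 31983 ÷ 17982 → 1 full block, remainder 14001.
Within the partial block the first minute is 1800 frames and each further minute 1798, so 7 further minute boundaries passed. Total skipped labels = 18 × 1 + 2 × 7 = 32.
Non-drop label index = 31983 + 32 = 32015; at 30 labels/s that is 00:17:47:05, i.e. DF 00:17:47;05.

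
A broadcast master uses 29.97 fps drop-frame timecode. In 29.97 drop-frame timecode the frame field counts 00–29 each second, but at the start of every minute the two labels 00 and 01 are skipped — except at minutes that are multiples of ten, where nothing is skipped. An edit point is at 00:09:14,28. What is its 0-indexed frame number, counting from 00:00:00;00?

Complete 10-minute blocks: 0, each 17982 frames → 0.
Remaining 9 whole minutes in the current block: 1800 + 8 × 1798 = 16184 frames.
Within the current minute: 14 × 30 + 28 − 2 = 446 (labels ;00/;01 skipped at this minute). Total = 0 + 16184 + 446 = 16630.

16630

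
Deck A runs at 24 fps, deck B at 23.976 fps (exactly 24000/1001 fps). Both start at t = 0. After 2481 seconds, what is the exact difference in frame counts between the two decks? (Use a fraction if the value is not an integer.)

59544/1001 frames

A emits 24 × 2481 = 59544 frames; B emits 24000/1001 × 2481 = 59544000/1001.
Difference = 59544/1001 frames (≈ 59.4845); B is behind A.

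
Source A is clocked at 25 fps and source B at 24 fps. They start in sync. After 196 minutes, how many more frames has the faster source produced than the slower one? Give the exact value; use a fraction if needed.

196 min = 11760 s.
A emits 25 × 11760 = 294000 frames; B emits 24 × 11760 = 282240.
Difference = 11760 frames; B is behind A.

11760 frames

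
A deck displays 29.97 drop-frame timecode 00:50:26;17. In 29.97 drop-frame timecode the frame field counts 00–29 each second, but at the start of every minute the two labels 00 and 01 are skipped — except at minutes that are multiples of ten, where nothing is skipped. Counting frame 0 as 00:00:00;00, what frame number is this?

Complete 10-minute blocks: 5, each 17982 frames → 89910.
Remaining 0 whole minutes in the current block: 0 frames.
Within the current minute: 26 × 30 + 17 = 797. Total = 89910 + 0 + 797 = 90707.

90707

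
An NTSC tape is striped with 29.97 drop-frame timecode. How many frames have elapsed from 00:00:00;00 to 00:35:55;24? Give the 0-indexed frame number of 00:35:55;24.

64610

As if non-drop at 30 labels/s: (0 × 3600 + 35 × 60 + 55) × 30 + 24 = 64674.
Minute boundaries passed: 35; those not divisible by 10: 35 − 3 = 32; dropped labels = 2 × 32 = 64.
Actual frame index = 64674 − 64 = 64610.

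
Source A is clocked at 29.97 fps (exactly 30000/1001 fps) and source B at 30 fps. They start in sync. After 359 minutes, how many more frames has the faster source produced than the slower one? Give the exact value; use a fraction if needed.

646200/1001 frames

359 min = 21540 s.
A emits 30000/1001 × 21540 = 646200000/1001 frames; B emits 30 × 21540 = 646200.
Difference = 646200/1001 frames (≈ 645.5544); B is ahead of A.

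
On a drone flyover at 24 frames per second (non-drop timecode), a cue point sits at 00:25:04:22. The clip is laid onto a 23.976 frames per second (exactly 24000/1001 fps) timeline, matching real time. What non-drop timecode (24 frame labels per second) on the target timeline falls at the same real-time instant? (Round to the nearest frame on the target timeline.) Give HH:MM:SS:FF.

Source frame index: (0×3600 + 25×60 + 4) × 24 + 22 = 36118.
Real time: 36118 / (24) = 18059/12 s.
Target frame: (18059/12) × (24000/1001) = 36118000/1001 ≈ 36081.918 → 36082.
At 24 labels/s: frame 36082 → 00:25:03:10.

00:25:03:10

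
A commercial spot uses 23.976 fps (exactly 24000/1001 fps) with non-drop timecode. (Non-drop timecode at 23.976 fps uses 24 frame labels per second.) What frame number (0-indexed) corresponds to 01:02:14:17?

89633

Total seconds to the label: (1 × 3600 + 2 × 60 + 14) = 3734.
Frame index = 3734 × 24 + 17 = 89633.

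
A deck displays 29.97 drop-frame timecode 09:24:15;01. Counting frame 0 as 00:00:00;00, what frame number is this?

As if non-drop at 30 labels/s: (9 × 3600 + 24 × 60 + 15) × 30 + 1 = 1015651.
Minute boundaries passed: 564; those not divisible by 10: 564 − 56 = 508; dropped labels = 2 × 508 = 1016.
Actual frame index = 1015651 − 1016 = 1014635.

1014635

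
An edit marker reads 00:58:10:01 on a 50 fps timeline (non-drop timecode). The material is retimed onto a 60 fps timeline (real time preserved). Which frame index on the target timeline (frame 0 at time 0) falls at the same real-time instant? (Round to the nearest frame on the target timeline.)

Source frame index: (0×3600 + 58×60 + 10) × 50 + 1 = 174501.
Real time: 174501 / (50) = 174501/50 s.
Target frame: (174501/50) × (60) = 1047006/5 ≈ 209401.200 → 209401.

frame 209401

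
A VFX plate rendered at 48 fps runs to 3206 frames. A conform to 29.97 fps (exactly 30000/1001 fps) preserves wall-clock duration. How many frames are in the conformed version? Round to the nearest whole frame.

2002 frames

Frames at target rate = 3206 × (30000/1001) / (48) = 286250/143 ≈ 2001.748.
Nearest whole frame: 2002.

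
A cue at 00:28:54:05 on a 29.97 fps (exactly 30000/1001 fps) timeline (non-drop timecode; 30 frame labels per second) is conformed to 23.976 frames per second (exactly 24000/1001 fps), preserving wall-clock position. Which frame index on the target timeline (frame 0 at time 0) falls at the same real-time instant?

frame 41620

Source frame index: (0×3600 + 28×60 + 54) × 30 + 5 = 52025.
Real time: 52025 / (30000/1001) = 2083081/1200 s.
Target frame: (2083081/1200) × (24000/1001) = 41620.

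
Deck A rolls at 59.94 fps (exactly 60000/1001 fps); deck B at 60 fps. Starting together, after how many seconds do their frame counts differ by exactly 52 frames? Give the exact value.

13013/15 seconds

The gap grows by |60 − 60000/1001| = 60/1001 frames per second.
Time for a 52-frame gap: 52 ÷ (60/1001) = 13013/15 s.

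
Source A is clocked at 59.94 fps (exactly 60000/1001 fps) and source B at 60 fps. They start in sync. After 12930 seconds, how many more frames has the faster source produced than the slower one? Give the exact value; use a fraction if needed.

A emits 60000/1001 × 12930 = 775800000/1001 frames; B emits 60 × 12930 = 775800.
Difference = 775800/1001 frames (≈ 775.0250); B is ahead of A.

775800/1001 frames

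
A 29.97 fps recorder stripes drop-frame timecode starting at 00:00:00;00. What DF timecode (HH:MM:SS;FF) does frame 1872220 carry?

17:21:09;24

Ten DF minutes hold 17982 frames, so frame 1872220 lies in block 104 (frames 1870128–1888109) with 2092 frames into that block.
The block's first minute is 1800 frames and the rest 1798 each; 2092 frames reaches minute 1, so 104 × 18 + 1 × 2 = 1874 labels have been skipped so far.
Adding those back, label number 1872220 + 1874 = 1874094 at 30 labels/s is 62469 s + 24 f = 17 h 21 min 9 s frame 24, i.e. 17:21:09;24.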